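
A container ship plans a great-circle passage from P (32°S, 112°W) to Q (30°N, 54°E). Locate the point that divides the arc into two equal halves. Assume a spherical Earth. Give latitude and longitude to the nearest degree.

≈ (8°S, 24°W)

From cos δ = sin φ₁ sin φ₂ + cos φ₁ cos φ₂ cos Δλ, the central angle is δ ≈ 2.929 rad (167.8°).
Interpolate at f = 1/2 with slerp weights a = sin((1−f)δ)/sin δ ≈ 4.722, b = sin(fδ)/sin δ ≈ 4.722.
p = a·p₁ + b·p₂ ≈ (0.904, -0.405, -0.141); φ = arcsin(p_z) ≈ -8.12°, λ = atan2(p_y, p_x) ≈ -24.12°.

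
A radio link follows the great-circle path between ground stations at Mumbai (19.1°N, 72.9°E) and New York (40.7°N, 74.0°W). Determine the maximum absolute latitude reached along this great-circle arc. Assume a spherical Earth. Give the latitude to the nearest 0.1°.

The great circle lies in the plane with unit normal n̂ = (p₁ × p₂)/|p₁ × p₂|.
Here n̂_z ≈ -0.424; the vertex latitude is φ_max = arccos|n̂_z| ≈ 64.9°.

≈ 64.9°N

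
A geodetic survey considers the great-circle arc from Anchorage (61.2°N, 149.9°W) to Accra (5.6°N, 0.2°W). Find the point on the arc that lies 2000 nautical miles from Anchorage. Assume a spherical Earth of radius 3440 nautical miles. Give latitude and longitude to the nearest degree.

The haversine formula gives a central angle δ ≈ 1.905 rad (109.2°) between the endpoints. The total great-circle distance is δ·R ≈ 1.905 × 3440 ≈ 6555 nmi, so the target fraction is f = 2000/6555 ≈ 0.305.
Interpolate at f ≈ 0.305 with slerp weights a = sin((1−f)δ)/sin δ ≈ 1.027, b = sin(fδ)/sin δ ≈ 0.581.
p = a·p₁ + b·p₂ ≈ (0.151, -0.250, 0.956); φ = arcsin(p_z) ≈ 73.02°, λ = atan2(p_y, p_x) ≈ -58.91°.

≈ 73°N, 59°W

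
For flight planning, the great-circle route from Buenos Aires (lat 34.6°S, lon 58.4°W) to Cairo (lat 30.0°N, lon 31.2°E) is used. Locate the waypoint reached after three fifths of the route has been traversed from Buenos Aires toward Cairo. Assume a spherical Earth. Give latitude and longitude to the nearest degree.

≈ lat 4°N, lon 4°W

The haversine formula gives a central angle δ ≈ 1.853 rad (106.2°) between the endpoints.
Interpolate at f = 3/5 with slerp weights a = sin((1−f)δ)/sin δ ≈ 0.703, b = sin(fδ)/sin δ ≈ 0.934.
p = a·p₁ + b·p₂ ≈ (0.995, -0.074, 0.068); φ = arcsin(p_z) ≈ 3.87°, λ = atan2(p_y, p_x) ≈ -4.26°.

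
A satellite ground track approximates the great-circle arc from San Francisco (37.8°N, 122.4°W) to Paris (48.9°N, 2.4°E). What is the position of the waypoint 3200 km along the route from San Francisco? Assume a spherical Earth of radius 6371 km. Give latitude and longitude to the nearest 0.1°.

Convert each endpoint to a unit vector on the sphere (x = cos φ cos λ, y = cos φ sin λ, z = sin φ).
The central angle between the endpoints is δ = arccos(p₁·p₂) ≈ 1.405 rad (80.5°). The total great-circle distance is δ·R ≈ 1.405 × 6371 ≈ 8949 km, so the target fraction is f = 3200/8949 ≈ 0.358.
Interpolate at f ≈ 0.358 with slerp weights a = sin((1−f)δ)/sin δ ≈ 0.796, b = sin(fδ)/sin δ ≈ 0.488.
p = a·p₁ + b·p₂ ≈ (-0.016, -0.517, 0.856); φ = arcsin(p_z) ≈ 58.82°, λ = atan2(p_y, p_x) ≈ -91.80°.

≈ 58.8°N, 91.8°W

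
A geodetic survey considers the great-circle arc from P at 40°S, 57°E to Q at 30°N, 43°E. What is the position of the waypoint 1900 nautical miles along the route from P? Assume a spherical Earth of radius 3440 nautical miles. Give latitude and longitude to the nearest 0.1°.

≈ 8.9°S, 50.2°E

From cos δ = sin φ₁ sin φ₂ + cos φ₁ cos φ₂ cos Δλ, the central angle is δ ≈ 1.243 rad (71.2°). The total great-circle distance is δ·R ≈ 1.243 × 3440 ≈ 4275 nmi, so the target fraction is f = 1900/4275 ≈ 0.444.
Interpolate at f ≈ 0.444 with slerp weights a = sin((1−f)δ)/sin δ ≈ 0.673, b = sin(fδ)/sin δ ≈ 0.554.
p = a·p₁ + b·p₂ ≈ (0.632, 0.760, -0.155); φ = arcsin(p_z) ≈ -8.93°, λ = atan2(p_y, p_x) ≈ 50.25°.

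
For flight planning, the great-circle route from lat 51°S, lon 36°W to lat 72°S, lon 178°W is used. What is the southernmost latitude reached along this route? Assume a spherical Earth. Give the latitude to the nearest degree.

≈ 82°S

The great circle lies in the plane with unit normal n̂ = (p₁ × p₂)/|p₁ × p₂|.
Here n̂_z ≈ -0.148; the vertex latitude is φ_max = arccos|n̂_z| ≈ 81.5°.
Check via Clairaut: cos φ_max = |cos φ₁| · sin C = cos(51.0°)·sin(166.4°) ≈ 0.148, again giving ≈ 81.5°.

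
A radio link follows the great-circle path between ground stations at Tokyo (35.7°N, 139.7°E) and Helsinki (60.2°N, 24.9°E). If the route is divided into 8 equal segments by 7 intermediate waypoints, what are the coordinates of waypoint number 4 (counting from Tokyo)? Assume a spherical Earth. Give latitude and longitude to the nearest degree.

From cos δ = sin φ₁ sin φ₂ + cos φ₁ cos φ₂ cos Δλ, the central angle is δ ≈ 1.227 rad (70.3°).
Interpolate at f = 4/8 with slerp weights a = sin((1−f)δ)/sin δ ≈ 0.612, b = sin(fδ)/sin δ ≈ 0.612.
p = a·p₁ + b·p₂ ≈ (-0.103, 0.449, 0.887); φ = arcsin(p_z) ≈ 62.56°, λ = atan2(p_y, p_x) ≈ 102.93°.

≈ 63°N, 103°E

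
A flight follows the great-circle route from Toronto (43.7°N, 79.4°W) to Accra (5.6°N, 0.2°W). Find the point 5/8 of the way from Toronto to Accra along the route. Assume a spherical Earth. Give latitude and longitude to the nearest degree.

≈ 25°N, 23°W

From cos δ = sin φ₁ sin φ₂ + cos φ₁ cos φ₂ cos Δλ, the central angle is δ ≈ 1.367 rad (78.3°).
Interpolate at f = 5/8 with slerp weights a = sin((1−f)δ)/sin δ ≈ 0.501, b = sin(fδ)/sin δ ≈ 0.770.
p = a·p₁ + b·p₂ ≈ (0.833, -0.359, 0.421); φ = arcsin(p_z) ≈ 24.91°, λ = atan2(p_y, p_x) ≈ -23.29°.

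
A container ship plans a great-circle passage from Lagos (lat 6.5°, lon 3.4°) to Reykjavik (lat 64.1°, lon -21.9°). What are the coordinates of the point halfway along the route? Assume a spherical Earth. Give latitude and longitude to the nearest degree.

≈ lat 36°, lon -4°

The haversine formula gives a central angle δ ≈ 1.054 rad (60.4°) between the endpoints.
Interpolate at f = 1/2 with slerp weights a = sin((1−f)δ)/sin δ ≈ 0.578, b = sin(fδ)/sin δ ≈ 0.578.
p = a·p₁ + b·p₂ ≈ (0.808, -0.060, 0.586); φ = arcsin(p_z) ≈ 35.86°, λ = atan2(p_y, p_x) ≈ -4.26°.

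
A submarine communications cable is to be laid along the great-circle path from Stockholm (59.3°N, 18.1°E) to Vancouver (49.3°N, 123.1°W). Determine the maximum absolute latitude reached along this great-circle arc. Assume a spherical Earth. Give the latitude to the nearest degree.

≈ 77°N

The great circle lies in the plane with unit normal n̂ = (p₁ × p₂)/|p₁ × p₂|.
Here n̂_z ≈ -0.227; the vertex latitude is φ_max = arccos|n̂_z| ≈ 76.9°.
Check via Clairaut: cos φ_max = |cos φ₁| · sin C = cos(59.3°)·sin(26.4°) ≈ 0.227, again giving ≈ 76.9°.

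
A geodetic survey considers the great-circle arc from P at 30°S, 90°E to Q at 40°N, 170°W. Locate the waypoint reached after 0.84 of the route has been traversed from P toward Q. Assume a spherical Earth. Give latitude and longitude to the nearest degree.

≈ 32°N, 169°E

Convert each endpoint to a unit vector on the sphere (x = cos φ cos λ, y = cos φ sin λ, z = sin φ).
The central angle between the endpoints is δ = arccos(p₁·p₂) ≈ 2.023 rad (115.9°).
Interpolate at f = 0.84 with slerp weights a = sin((1−f)δ)/sin δ ≈ 0.353, b = sin(fδ)/sin δ ≈ 1.102.
p = a·p₁ + b·p₂ ≈ (-0.832, 0.159, 0.532); φ = arcsin(p_z) ≈ 32.13°, λ = atan2(p_y, p_x) ≈ 169.15°.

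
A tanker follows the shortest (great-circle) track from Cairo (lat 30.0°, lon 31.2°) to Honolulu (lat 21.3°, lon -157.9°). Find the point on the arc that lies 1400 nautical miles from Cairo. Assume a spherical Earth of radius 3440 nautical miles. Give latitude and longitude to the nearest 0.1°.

≈ lat 52.7°, lon 38.2°

Write both endpoints as unit vectors p₁, p₂ with components (cos φ cos λ, cos φ sin λ, sin φ).
The central angle between the endpoints is δ = arccos(p₁·p₂) ≈ 2.233 rad (128.0°). The total great-circle distance is δ·R ≈ 2.233 × 3440 ≈ 7683 nmi, so the target fraction is f = 1400/7683 ≈ 0.182.
Interpolate at f ≈ 0.182 with slerp weights a = sin((1−f)δ)/sin δ ≈ 1.227, b = sin(fδ)/sin δ ≈ 0.502.
p = a·p₁ + b·p₂ ≈ (0.476, 0.375, 0.796); φ = arcsin(p_z) ≈ 52.74°, λ = atan2(p_y, p_x) ≈ 38.22°.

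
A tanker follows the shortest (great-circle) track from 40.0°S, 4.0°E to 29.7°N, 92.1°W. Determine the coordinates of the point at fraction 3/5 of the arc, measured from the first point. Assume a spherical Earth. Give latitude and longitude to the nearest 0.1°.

The haversine formula gives a central angle δ ≈ 1.971 rad (112.9°) between the endpoints.
Interpolate at f = 3/5 with slerp weights a = sin((1−f)δ)/sin δ ≈ 0.770, b = sin(fδ)/sin δ ≈ 1.005.
p = a·p₁ + b·p₂ ≈ (0.556, -0.831, 0.003); φ = arcsin(p_z) ≈ 0.17°, λ = atan2(p_y, p_x) ≈ -56.20°.

≈ 0.2°N, 56.2°W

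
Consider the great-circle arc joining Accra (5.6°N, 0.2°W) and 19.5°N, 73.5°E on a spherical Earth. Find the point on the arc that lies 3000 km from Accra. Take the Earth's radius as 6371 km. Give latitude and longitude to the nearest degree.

≈ 13°N, 26°E

Write both endpoints as unit vectors p₁, p₂ with components (cos φ cos λ, cos φ sin λ, sin φ).
The central angle between the endpoints is δ = arccos(p₁·p₂) ≈ 1.270 rad (72.8°). The total great-circle distance is δ·R ≈ 1.270 × 6371 ≈ 8094 km, so the target fraction is f = 3000/8094 ≈ 0.371.
Interpolate at f ≈ 0.371 with slerp weights a = sin((1−f)δ)/sin δ ≈ 0.751, b = sin(fδ)/sin δ ≈ 0.475.
p = a·p₁ + b·p₂ ≈ (0.874, 0.427, 0.232); φ = arcsin(p_z) ≈ 13.40°, λ = atan2(p_y, p_x) ≈ 26.01°.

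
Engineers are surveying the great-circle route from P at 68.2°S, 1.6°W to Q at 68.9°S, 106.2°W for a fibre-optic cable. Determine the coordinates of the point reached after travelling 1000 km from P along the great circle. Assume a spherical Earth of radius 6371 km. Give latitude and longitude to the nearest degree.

The haversine formula gives a central angle δ ≈ 0.587 rad (33.6°) between the endpoints. The total great-circle distance is δ·R ≈ 0.587 × 6371 ≈ 3741 km, so the target fraction is f = 1000/3741 ≈ 0.267.
Interpolate at f ≈ 0.267 with slerp weights a = sin((1−f)δ)/sin δ ≈ 0.753, b = sin(fδ)/sin δ ≈ 0.282.
p = a·p₁ + b·p₂ ≈ (0.251, -0.105, -0.962); φ = arcsin(p_z) ≈ -74.20°, λ = atan2(p_y, p_x) ≈ -22.76°.

≈ 74°S, 23°W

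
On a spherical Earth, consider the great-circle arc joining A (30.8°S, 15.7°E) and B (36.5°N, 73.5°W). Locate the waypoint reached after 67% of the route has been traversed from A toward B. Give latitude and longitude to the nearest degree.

The haversine formula gives a central angle δ ≈ 1.870 rad (107.2°) between the endpoints.
Interpolate at f = 0.67 with slerp weights a = sin((1−f)δ)/sin δ ≈ 0.606, b = sin(fδ)/sin δ ≈ 0.994.
p = a·p₁ + b·p₂ ≈ (0.728, -0.625, 0.281); φ = arcsin(p_z) ≈ 16.33°, λ = atan2(p_y, p_x) ≈ -40.68°.

≈ (16°N, 41°W)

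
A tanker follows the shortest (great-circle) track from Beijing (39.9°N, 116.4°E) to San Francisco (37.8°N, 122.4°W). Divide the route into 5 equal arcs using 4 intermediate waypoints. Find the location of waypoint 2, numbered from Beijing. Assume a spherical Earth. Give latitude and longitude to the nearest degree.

The haversine formula gives a central angle δ ≈ 1.492 rad (85.5°) between the endpoints.
Interpolate at f = 2/5 with slerp weights a = sin((1−f)δ)/sin δ ≈ 0.783, b = sin(fδ)/sin δ ≈ 0.564.
p = a·p₁ + b·p₂ ≈ (-0.506, 0.162, 0.847); φ = arcsin(p_z) ≈ 57.94°, λ = atan2(p_y, p_x) ≈ 162.26°.

≈ 58°N, 162°E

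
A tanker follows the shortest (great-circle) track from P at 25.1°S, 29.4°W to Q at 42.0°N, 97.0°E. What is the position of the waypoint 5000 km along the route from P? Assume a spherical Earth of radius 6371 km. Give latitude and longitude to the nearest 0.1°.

Convert each endpoint to a unit vector on the sphere (x = cos φ cos λ, y = cos φ sin λ, z = sin φ).
The central angle between the endpoints is δ = arccos(p₁·p₂) ≈ 2.323 rad (133.1°). The total great-circle distance is δ·R ≈ 2.323 × 6371 ≈ 14799 km, so the target fraction is f = 5000/14799 ≈ 0.338.
Interpolate at f ≈ 0.338 with slerp weights a = sin((1−f)δ)/sin δ ≈ 1.369, b = sin(fδ)/sin δ ≈ 0.968.
p = a·p₁ + b·p₂ ≈ (0.992, 0.105, 0.067); φ = arcsin(p_z) ≈ 3.84°, λ = atan2(p_y, p_x) ≈ 6.06°.

≈ 3.8°N, 6.1°E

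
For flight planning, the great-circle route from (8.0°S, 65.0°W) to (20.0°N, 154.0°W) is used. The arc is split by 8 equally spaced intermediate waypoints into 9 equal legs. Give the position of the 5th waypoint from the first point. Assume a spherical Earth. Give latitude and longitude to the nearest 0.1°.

≈ (10.1°N, 112.9°W)

Convert each endpoint to a unit vector on the sphere (x = cos φ cos λ, y = cos φ sin λ, z = sin φ).
The central angle between the endpoints is δ = arccos(p₁·p₂) ≈ 1.602 rad (91.8°).
Interpolate at f = 5/9 with slerp weights a = sin((1−f)δ)/sin δ ≈ 0.654, b = sin(fδ)/sin δ ≈ 0.778.
p = a·p₁ + b·p₂ ≈ (-0.383, -0.907, 0.175); φ = arcsin(p_z) ≈ 10.08°, λ = atan2(p_y, p_x) ≈ -112.90°.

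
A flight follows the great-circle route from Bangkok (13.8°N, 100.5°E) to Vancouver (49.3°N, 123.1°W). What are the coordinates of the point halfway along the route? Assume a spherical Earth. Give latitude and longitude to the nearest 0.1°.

≈ 56.0°N, 142.5°E

Write both endpoints as unit vectors p₁, p₂ with components (cos φ cos λ, cos φ sin λ, sin φ).
The central angle between the endpoints is δ = arccos(p₁·p₂) ≈ 1.852 rad (106.1°).
Interpolate at f = 1/2 with slerp weights a = sin((1−f)δ)/sin δ ≈ 0.832, b = sin(fδ)/sin δ ≈ 0.832.
p = a·p₁ + b·p₂ ≈ (-0.444, 0.340, 0.829); φ = arcsin(p_z) ≈ 56.02°, λ = atan2(p_y, p_x) ≈ 142.53°.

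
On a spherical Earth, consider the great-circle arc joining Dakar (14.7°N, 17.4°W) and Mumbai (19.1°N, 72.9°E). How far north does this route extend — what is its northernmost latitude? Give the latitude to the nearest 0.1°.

≈ 23.5°N

The great circle lies in the plane with unit normal n̂ = (p₁ × p₂)/|p₁ × p₂|.
Here n̂_z ≈ +0.917; the vertex latitude is φ_max = arccos|n̂_z| ≈ 23.5°.
Check via Clairaut: cos φ_max = |cos φ₁| · sin C = cos(14.7°)·sin(71.4°) ≈ 0.917, again giving ≈ 23.5°.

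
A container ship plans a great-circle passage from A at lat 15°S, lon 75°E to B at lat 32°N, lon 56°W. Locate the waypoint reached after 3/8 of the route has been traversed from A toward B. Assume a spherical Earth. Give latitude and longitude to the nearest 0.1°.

≈ lat 11.5°N, lon 32.6°E

Write both endpoints as unit vectors p₁, p₂ with components (cos φ cos λ, cos φ sin λ, sin φ).
The central angle between the endpoints is δ = arccos(p₁·p₂) ≈ 2.311 rad (132.4°).
Interpolate at f = 3/8 with slerp weights a = sin((1−f)δ)/sin δ ≈ 1.344, b = sin(fδ)/sin δ ≈ 1.032.
p = a·p₁ + b·p₂ ≈ (0.826, 0.528, 0.199); φ = arcsin(p_z) ≈ 11.50°, λ = atan2(p_y, p_x) ≈ 32.60°.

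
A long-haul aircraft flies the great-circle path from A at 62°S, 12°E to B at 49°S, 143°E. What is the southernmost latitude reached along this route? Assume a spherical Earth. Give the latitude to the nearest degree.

The great circle lies in the plane with unit normal n̂ = (p₁ × p₂)/|p₁ × p₂|.
Here n̂_z ≈ +0.262; the vertex latitude is φ_max = arccos|n̂_z| ≈ 74.8°.
Check via Clairaut: cos φ_max = |cos φ₁| · sin C = cos(62.0°)·sin(146.0°) ≈ 0.262, again giving ≈ 74.8°.

≈ 75°S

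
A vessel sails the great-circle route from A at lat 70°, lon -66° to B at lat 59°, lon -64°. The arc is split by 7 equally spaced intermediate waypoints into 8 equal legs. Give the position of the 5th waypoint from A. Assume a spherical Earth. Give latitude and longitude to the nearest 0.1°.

Convert each endpoint to a unit vector on the sphere (x = cos φ cos λ, y = cos φ sin λ, z = sin φ).
The central angle between the endpoints is δ = arccos(p₁·p₂) ≈ 0.193 rad (11.0°).
Interpolate at f = 5/8 with slerp weights a = sin((1−f)δ)/sin δ ≈ 0.377, b = sin(fδ)/sin δ ≈ 0.627.
p = a·p₁ + b·p₂ ≈ (0.194, -0.408, 0.892); φ = arcsin(p_z) ≈ 63.13°, λ = atan2(p_y, p_x) ≈ -64.57°.

≈ lat 63.1°, lon -64.6°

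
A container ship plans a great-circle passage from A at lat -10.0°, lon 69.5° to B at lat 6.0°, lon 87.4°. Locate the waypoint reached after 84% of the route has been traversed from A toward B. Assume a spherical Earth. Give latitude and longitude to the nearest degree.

From cos δ = sin φ₁ sin φ₂ + cos φ₁ cos φ₂ cos Δλ, the central angle is δ ≈ 0.418 rad (24.0°).
Interpolate at f = 0.84 with slerp weights a = sin((1−f)δ)/sin δ ≈ 0.165, b = sin(fδ)/sin δ ≈ 0.847.
p = a·p₁ + b·p₂ ≈ (0.095, 0.994, 0.060); φ = arcsin(p_z) ≈ 3.44°, λ = atan2(p_y, p_x) ≈ 84.54°.

≈ lat 3°, lon 85°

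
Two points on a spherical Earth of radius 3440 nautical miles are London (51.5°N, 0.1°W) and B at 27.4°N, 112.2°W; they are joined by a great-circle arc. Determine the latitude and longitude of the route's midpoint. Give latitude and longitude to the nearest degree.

Write both endpoints as unit vectors p₁, p₂ with components (cos φ cos λ, cos φ sin λ, sin φ).
The central angle between the endpoints is δ = arccos(p₁·p₂) ≈ 1.418 rad (81.2°).
Interpolate at f = 1/2 with slerp weights a = sin((1−f)δ)/sin δ ≈ 0.659, b = sin(fδ)/sin δ ≈ 0.659.
p = a·p₁ + b·p₂ ≈ (0.189, -0.542, 0.819); φ = arcsin(p_z) ≈ 54.95°, λ = atan2(p_y, p_x) ≈ -70.77°.

≈ 55°N, 71°W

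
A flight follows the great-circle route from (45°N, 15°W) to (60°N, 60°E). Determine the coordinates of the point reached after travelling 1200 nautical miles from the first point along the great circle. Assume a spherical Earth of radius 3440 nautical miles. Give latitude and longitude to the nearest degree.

Convert each endpoint to a unit vector on the sphere (x = cos φ cos λ, y = cos φ sin λ, z = sin φ).
The central angle between the endpoints is δ = arccos(p₁·p₂) ≈ 0.790 rad (45.3°). The total great-circle distance is δ·R ≈ 0.790 × 3440 ≈ 2717 nmi, so the target fraction is f = 1200/2717 ≈ 0.442.
Interpolate at f ≈ 0.442 with slerp weights a = sin((1−f)δ)/sin δ ≈ 0.601, b = sin(fδ)/sin δ ≈ 0.481.
p = a·p₁ + b·p₂ ≈ (0.531, 0.098, 0.842); φ = arcsin(p_z) ≈ 57.33°, λ = atan2(p_y, p_x) ≈ 10.50°.

≈ (57°N, 10°E)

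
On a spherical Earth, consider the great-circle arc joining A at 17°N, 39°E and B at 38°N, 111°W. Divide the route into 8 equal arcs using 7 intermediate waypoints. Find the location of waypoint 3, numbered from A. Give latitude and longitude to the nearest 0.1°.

≈ 53.8°N, 7.1°E

Convert each endpoint to a unit vector on the sphere (x = cos φ cos λ, y = cos φ sin λ, z = sin φ).
The central angle between the endpoints is δ = arccos(p₁·p₂) ≈ 2.063 rad (118.2°).
Interpolate at f = 3/8 with slerp weights a = sin((1−f)δ)/sin δ ≈ 1.090, b = sin(fδ)/sin δ ≈ 0.793.
p = a·p₁ + b·p₂ ≈ (0.586, 0.073, 0.807); φ = arcsin(p_z) ≈ 53.79°, λ = atan2(p_y, p_x) ≈ 7.07°.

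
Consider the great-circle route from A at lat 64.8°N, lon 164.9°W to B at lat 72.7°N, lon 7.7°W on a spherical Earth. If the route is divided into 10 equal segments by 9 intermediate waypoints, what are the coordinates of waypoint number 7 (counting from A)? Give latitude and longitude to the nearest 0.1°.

≈ lat 84.0°N, lon 38.5°W

Write both endpoints as unit vectors p₁, p₂ with components (cos φ cos λ, cos φ sin λ, sin φ).
The central angle between the endpoints is δ = arccos(p₁·p₂) ≈ 0.727 rad (41.7°).
Interpolate at f = 7/10 with slerp weights a = sin((1−f)δ)/sin δ ≈ 0.326, b = sin(fδ)/sin δ ≈ 0.733.
p = a·p₁ + b·p₂ ≈ (0.082, -0.065, 0.994); φ = arcsin(p_z) ≈ 83.97°, λ = atan2(p_y, p_x) ≈ -38.47°.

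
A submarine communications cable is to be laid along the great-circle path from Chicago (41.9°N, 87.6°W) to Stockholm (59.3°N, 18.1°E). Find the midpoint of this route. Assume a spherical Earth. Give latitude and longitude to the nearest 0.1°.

≈ 62.9°N, 48.6°W

Write both endpoints as unit vectors p₁, p₂ with components (cos φ cos λ, cos φ sin λ, sin φ).
The central angle between the endpoints is δ = arccos(p₁·p₂) ≈ 1.080 rad (61.9°).
Interpolate at f = 1/2 with slerp weights a = sin((1−f)δ)/sin δ ≈ 0.583, b = sin(fδ)/sin δ ≈ 0.583.
p = a·p₁ + b·p₂ ≈ (0.301, -0.341, 0.891); φ = arcsin(p_z) ≈ 62.94°, λ = atan2(p_y, p_x) ≈ -48.56°.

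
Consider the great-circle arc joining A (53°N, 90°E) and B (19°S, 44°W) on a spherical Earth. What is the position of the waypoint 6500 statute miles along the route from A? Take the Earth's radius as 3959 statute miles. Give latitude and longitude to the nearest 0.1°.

≈ (11.8°N, 23.4°W)

Write both endpoints as unit vectors p₁, p₂ with components (cos φ cos λ, cos φ sin λ, sin φ).
The central angle between the endpoints is δ = arccos(p₁·p₂) ≈ 2.285 rad (130.9°). The total great-circle distance is δ·R ≈ 2.285 × 3959 ≈ 9048 mi, so the target fraction is f = 6500/9048 ≈ 0.718.
Interpolate at f ≈ 0.718 with slerp weights a = sin((1−f)δ)/sin δ ≈ 0.794, b = sin(fδ)/sin δ ≈ 1.321.
p = a·p₁ + b·p₂ ≈ (0.898, -0.389, 0.204); φ = arcsin(p_z) ≈ 11.80°, λ = atan2(p_y, p_x) ≈ -23.43°.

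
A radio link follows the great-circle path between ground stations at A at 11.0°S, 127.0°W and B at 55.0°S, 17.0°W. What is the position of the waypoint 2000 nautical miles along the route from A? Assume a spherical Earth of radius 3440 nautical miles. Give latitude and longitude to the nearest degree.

The haversine formula gives a central angle δ ≈ 1.607 rad (92.1°) between the endpoints. The total great-circle distance is δ·R ≈ 1.607 × 3440 ≈ 5528 nmi, so the target fraction is f = 2000/5528 ≈ 0.362.
Interpolate at f ≈ 0.362 with slerp weights a = sin((1−f)δ)/sin δ ≈ 0.856, b = sin(fδ)/sin δ ≈ 0.550.
p = a·p₁ + b·p₂ ≈ (-0.204, -0.763, -0.613); φ = arcsin(p_z) ≈ -37.84°, λ = atan2(p_y, p_x) ≈ -104.97°.

≈ 38°S, 105°W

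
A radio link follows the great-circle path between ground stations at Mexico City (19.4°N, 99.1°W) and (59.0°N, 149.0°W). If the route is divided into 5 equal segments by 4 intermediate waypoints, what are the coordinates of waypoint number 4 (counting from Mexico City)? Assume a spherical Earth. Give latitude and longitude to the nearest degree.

≈ (53°N, 133°W)

Write both endpoints as unit vectors p₁, p₂ with components (cos φ cos λ, cos φ sin λ, sin φ).
The central angle between the endpoints is δ = arccos(p₁·p₂) ≈ 0.930 rad (53.3°).
Interpolate at f = 4/5 with slerp weights a = sin((1−f)δ)/sin δ ≈ 0.231, b = sin(fδ)/sin δ ≈ 0.845.
p = a·p₁ + b·p₂ ≈ (-0.407, -0.439, 0.801); φ = arcsin(p_z) ≈ 53.21°, λ = atan2(p_y, p_x) ≈ -132.86°.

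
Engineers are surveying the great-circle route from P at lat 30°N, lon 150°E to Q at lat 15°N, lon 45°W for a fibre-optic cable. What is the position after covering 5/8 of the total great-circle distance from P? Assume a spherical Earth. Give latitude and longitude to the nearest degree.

≈ lat 60°N, lon 73°W

The haversine formula gives a central angle δ ≈ 2.317 rad (132.7°) between the endpoints.
Interpolate at f = 5/8 with slerp weights a = sin((1−f)δ)/sin δ ≈ 1.040, b = sin(fδ)/sin δ ≈ 1.351.
p = a·p₁ + b·p₂ ≈ (0.143, -0.473, 0.869); φ = arcsin(p_z) ≈ 60.40°, λ = atan2(p_y, p_x) ≈ -73.14°.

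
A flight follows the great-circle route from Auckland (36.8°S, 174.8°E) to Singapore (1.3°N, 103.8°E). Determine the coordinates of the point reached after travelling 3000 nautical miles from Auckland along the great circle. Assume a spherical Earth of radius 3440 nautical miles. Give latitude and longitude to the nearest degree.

The haversine formula gives a central angle δ ≈ 1.321 rad (75.7°) between the endpoints. The total great-circle distance is δ·R ≈ 1.321 × 3440 ≈ 4545 nmi, so the target fraction is f = 3000/4545 ≈ 0.660.
Interpolate at f ≈ 0.660 with slerp weights a = sin((1−f)δ)/sin δ ≈ 0.448, b = sin(fδ)/sin δ ≈ 0.790.
p = a·p₁ + b·p₂ ≈ (-0.546, 0.800, -0.250); φ = arcsin(p_z) ≈ -14.50°, λ = atan2(p_y, p_x) ≈ 124.31°.

≈ 15°S, 124°E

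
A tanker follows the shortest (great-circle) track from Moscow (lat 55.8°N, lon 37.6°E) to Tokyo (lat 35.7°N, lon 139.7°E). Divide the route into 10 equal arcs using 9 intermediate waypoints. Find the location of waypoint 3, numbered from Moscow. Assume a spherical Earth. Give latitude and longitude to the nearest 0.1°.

Convert each endpoint to a unit vector on the sphere (x = cos φ cos λ, y = cos φ sin λ, z = sin φ).
The central angle between the endpoints is δ = arccos(p₁·p₂) ≈ 1.173 rad (67.2°).
Interpolate at f = 3/10 with slerp weights a = sin((1−f)δ)/sin δ ≈ 0.794, b = sin(fδ)/sin δ ≈ 0.374.
p = a·p₁ + b·p₂ ≈ (0.122, 0.469, 0.875); φ = arcsin(p_z) ≈ 61.03°, λ = atan2(p_y, p_x) ≈ 75.41°.

≈ lat 61.0°N, lon 75.4°E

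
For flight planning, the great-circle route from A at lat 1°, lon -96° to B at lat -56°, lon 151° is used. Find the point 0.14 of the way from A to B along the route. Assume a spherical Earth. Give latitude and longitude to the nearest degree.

Write both endpoints as unit vectors p₁, p₂ with components (cos φ cos λ, cos φ sin λ, sin φ).
The central angle between the endpoints is δ = arccos(p₁·p₂) ≈ 1.806 rad (103.5°).
Interpolate at f = 0.14 with slerp weights a = sin((1−f)δ)/sin δ ≈ 1.028, b = sin(fδ)/sin δ ≈ 0.257.
p = a·p₁ + b·p₂ ≈ (-0.233, -0.953, -0.195); φ = arcsin(p_z) ≈ -11.26°, λ = atan2(p_y, p_x) ≈ -103.76°.

≈ lat -11°, lon -104°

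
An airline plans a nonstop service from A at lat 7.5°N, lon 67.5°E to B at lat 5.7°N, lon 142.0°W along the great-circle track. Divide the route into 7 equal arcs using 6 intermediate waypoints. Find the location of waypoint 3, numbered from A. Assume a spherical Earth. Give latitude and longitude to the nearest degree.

Write both endpoints as unit vectors p₁, p₂ with components (cos φ cos λ, cos φ sin λ, sin φ).
The central angle between the endpoints is δ = arccos(p₁·p₂) ≈ 2.579 rad (147.7°).
Interpolate at f = 3/7 with slerp weights a = sin((1−f)δ)/sin δ ≈ 1.865, b = sin(fδ)/sin δ ≈ 1.674.
p = a·p₁ + b·p₂ ≈ (-0.605, 0.683, 0.410); φ = arcsin(p_z) ≈ 24.19°, λ = atan2(p_y, p_x) ≈ 131.57°.

≈ lat 24°N, lon 132°E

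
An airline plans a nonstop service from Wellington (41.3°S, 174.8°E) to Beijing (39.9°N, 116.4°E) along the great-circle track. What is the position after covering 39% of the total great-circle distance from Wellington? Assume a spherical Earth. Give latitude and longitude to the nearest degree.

≈ 10°S, 151°E

From cos δ = sin φ₁ sin φ₂ + cos φ₁ cos φ₂ cos Δλ, the central angle is δ ≈ 1.692 rad (97.0°).
Interpolate at f = 0.39 with slerp weights a = sin((1−f)δ)/sin δ ≈ 0.865, b = sin(fδ)/sin δ ≈ 0.618.
p = a·p₁ + b·p₂ ≈ (-0.858, 0.483, -0.175); φ = arcsin(p_z) ≈ -10.06°, λ = atan2(p_y, p_x) ≈ 150.60°.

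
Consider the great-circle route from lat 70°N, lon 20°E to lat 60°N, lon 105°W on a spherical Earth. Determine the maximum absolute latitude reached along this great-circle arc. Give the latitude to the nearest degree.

The great circle lies in the plane with unit normal n̂ = (p₁ × p₂)/|p₁ × p₂|.
Here n̂_z ≈ -0.201; the vertex latitude is φ_max = arccos|n̂_z| ≈ 78.4°.
Check via Clairaut: cos φ_max = |cos φ₁| · sin C = cos(70.0°)·sin(35.9°) ≈ 0.201, again giving ≈ 78.4°.

≈ 78°N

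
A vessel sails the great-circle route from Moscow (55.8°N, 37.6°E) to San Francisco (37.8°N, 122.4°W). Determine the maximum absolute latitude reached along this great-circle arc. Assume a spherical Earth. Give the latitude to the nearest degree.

≈ 81°N

The great circle lies in the plane with unit normal n̂ = (p₁ × p₂)/|p₁ × p₂|.
Here n̂_z ≈ -0.153; the vertex latitude is φ_max = arccos|n̂_z| ≈ 81.2°.
Check via Clairaut: cos φ_max = |cos φ₁| · sin C = cos(55.8°)·sin(15.7°) ≈ 0.153, again giving ≈ 81.2°.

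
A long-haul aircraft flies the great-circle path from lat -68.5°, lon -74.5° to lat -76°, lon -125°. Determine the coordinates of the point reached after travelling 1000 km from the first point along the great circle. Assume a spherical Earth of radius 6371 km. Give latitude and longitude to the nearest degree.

≈ lat -74°, lon -97°

Convert each endpoint to a unit vector on the sphere (x = cos φ cos λ, y = cos φ sin λ, z = sin φ).
The central angle between the endpoints is δ = arccos(p₁·p₂) ≈ 0.287 rad (16.4°). The total great-circle distance is δ·R ≈ 0.287 × 6371 ≈ 1827 km, so the target fraction is f = 1000/1827 ≈ 0.547.
Interpolate at f ≈ 0.547 with slerp weights a = sin((1−f)δ)/sin δ ≈ 0.458, b = sin(fδ)/sin δ ≈ 0.553.
p = a·p₁ + b·p₂ ≈ (-0.032, -0.271, -0.962); φ = arcsin(p_z) ≈ -74.16°, λ = atan2(p_y, p_x) ≈ -96.71°.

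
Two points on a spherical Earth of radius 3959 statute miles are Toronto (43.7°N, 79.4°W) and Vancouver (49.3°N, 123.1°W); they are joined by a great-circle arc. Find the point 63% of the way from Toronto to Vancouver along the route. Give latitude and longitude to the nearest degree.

Write both endpoints as unit vectors p₁, p₂ with components (cos φ cos λ, cos φ sin λ, sin φ).
The central angle between the endpoints is δ = arccos(p₁·p₂) ≈ 0.526 rad (30.2°).
Interpolate at f = 0.63 with slerp weights a = sin((1−f)δ)/sin δ ≈ 0.385, b = sin(fδ)/sin δ ≈ 0.648.
p = a·p₁ + b·p₂ ≈ (-0.180, -0.628, 0.757); φ = arcsin(p_z) ≈ 49.24°, λ = atan2(p_y, p_x) ≈ -105.96°.

≈ 49°N, 106°W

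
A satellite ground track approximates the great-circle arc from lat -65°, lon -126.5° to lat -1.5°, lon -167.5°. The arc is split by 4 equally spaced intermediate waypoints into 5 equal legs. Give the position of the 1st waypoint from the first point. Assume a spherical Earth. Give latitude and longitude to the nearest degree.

≈ lat -54°, lon -143°

Convert each endpoint to a unit vector on the sphere (x = cos φ cos λ, y = cos φ sin λ, z = sin φ).
The central angle between the endpoints is δ = arccos(p₁·p₂) ≈ 1.221 rad (70.0°).
Interpolate at f = 1/5 with slerp weights a = sin((1−f)δ)/sin δ ≈ 0.882, b = sin(fδ)/sin δ ≈ 0.257.
p = a·p₁ + b·p₂ ≈ (-0.473, -0.355, -0.806); φ = arcsin(p_z) ≈ -53.73°, λ = atan2(p_y, p_x) ≈ -143.08°.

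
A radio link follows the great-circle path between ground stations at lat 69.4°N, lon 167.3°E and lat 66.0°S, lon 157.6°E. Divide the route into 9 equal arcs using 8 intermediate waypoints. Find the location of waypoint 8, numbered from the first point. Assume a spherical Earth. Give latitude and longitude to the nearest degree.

≈ lat 51°S, lon 160°E

Write both endpoints as unit vectors p₁, p₂ with components (cos φ cos λ, cos φ sin λ, sin φ).
The central angle between the endpoints is δ = arccos(p₁·p₂) ≈ 2.366 rad (135.6°).
Interpolate at f = 8/9 with slerp weights a = sin((1−f)δ)/sin δ ≈ 0.371, b = sin(fδ)/sin δ ≈ 1.231.
p = a·p₁ + b·p₂ ≈ (-0.590, 0.219, -0.777); φ = arcsin(p_z) ≈ -50.97°, λ = atan2(p_y, p_x) ≈ 159.60°.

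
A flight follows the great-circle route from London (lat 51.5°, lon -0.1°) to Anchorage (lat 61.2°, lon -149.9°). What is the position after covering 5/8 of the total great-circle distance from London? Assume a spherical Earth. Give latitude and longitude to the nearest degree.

Convert each endpoint to a unit vector on the sphere (x = cos φ cos λ, y = cos φ sin λ, z = sin φ).
The central angle between the endpoints is δ = arccos(p₁·p₂) ≈ 1.130 rad (64.7°).
Interpolate at f = 5/8 with slerp weights a = sin((1−f)δ)/sin δ ≈ 0.455, b = sin(fδ)/sin δ ≈ 0.718.
p = a·p₁ + b·p₂ ≈ (-0.016, -0.174, 0.985); φ = arcsin(p_z) ≈ 79.94°, λ = atan2(p_y, p_x) ≈ -95.28°.

≈ lat 80°, lon -95°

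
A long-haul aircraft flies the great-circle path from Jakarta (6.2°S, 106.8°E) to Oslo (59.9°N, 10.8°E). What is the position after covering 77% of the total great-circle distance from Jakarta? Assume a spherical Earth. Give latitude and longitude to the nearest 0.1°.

Convert each endpoint to a unit vector on the sphere (x = cos φ cos λ, y = cos φ sin λ, z = sin φ).
The central angle between the endpoints is δ = arccos(p₁·p₂) ≈ 1.717 rad (98.4°).
Interpolate at f = 0.77 with slerp weights a = sin((1−f)δ)/sin δ ≈ 0.389, b = sin(fδ)/sin δ ≈ 0.980.
p = a·p₁ + b·p₂ ≈ (0.371, 0.462, 0.806); φ = arcsin(p_z) ≈ 53.66°, λ = atan2(p_y, p_x) ≈ 51.25°.

≈ 53.7°N, 51.3°E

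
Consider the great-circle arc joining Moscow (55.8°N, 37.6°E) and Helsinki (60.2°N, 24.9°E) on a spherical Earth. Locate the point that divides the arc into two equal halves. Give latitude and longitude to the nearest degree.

≈ 58°N, 32°E

Convert each endpoint to a unit vector on the sphere (x = cos φ cos λ, y = cos φ sin λ, z = sin φ).
The central angle between the endpoints is δ = arccos(p₁·p₂) ≈ 0.140 rad (8.0°).
Interpolate at f = 1/2 with slerp weights a = sin((1−f)δ)/sin δ ≈ 0.501, b = sin(fδ)/sin δ ≈ 0.501.
p = a·p₁ + b·p₂ ≈ (0.449, 0.277, 0.850); φ = arcsin(p_z) ≈ 58.16°, λ = atan2(p_y, p_x) ≈ 31.64°.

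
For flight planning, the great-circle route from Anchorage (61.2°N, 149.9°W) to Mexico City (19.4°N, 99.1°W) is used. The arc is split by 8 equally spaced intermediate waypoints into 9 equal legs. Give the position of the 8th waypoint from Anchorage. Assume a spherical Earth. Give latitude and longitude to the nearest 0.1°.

Convert each endpoint to a unit vector on the sphere (x = cos φ cos λ, y = cos φ sin λ, z = sin φ).
The central angle between the endpoints is δ = arccos(p₁·p₂) ≈ 0.954 rad (54.7°).
Interpolate at f = 8/9 with slerp weights a = sin((1−f)δ)/sin δ ≈ 0.130, b = sin(fδ)/sin δ ≈ 0.919.
p = a·p₁ + b·p₂ ≈ (-0.191, -0.888, 0.419); φ = arcsin(p_z) ≈ 24.77°, λ = atan2(p_y, p_x) ≈ -102.16°.

≈ 24.8°N, 102.2°W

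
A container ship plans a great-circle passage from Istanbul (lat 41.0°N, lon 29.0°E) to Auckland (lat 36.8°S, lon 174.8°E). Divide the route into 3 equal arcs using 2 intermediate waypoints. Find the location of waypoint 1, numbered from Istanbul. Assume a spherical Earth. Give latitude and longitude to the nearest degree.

≈ lat 23°N, lon 87°E

Convert each endpoint to a unit vector on the sphere (x = cos φ cos λ, y = cos φ sin λ, z = sin φ).
The central angle between the endpoints is δ = arccos(p₁·p₂) ≈ 2.674 rad (153.2°).
Interpolate at f = 1/3 with slerp weights a = sin((1−f)δ)/sin δ ≈ 2.170, b = sin(fδ)/sin δ ≈ 1.727.
p = a·p₁ + b·p₂ ≈ (0.055, 0.919, 0.389); φ = arcsin(p_z) ≈ 22.91°, λ = atan2(p_y, p_x) ≈ 86.56°.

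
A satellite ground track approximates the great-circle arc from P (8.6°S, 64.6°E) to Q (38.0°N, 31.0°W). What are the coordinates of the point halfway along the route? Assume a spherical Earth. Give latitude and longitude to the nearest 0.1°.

Write both endpoints as unit vectors p₁, p₂ with components (cos φ cos λ, cos φ sin λ, sin φ).
The central angle between the endpoints is δ = arccos(p₁·p₂) ≈ 1.740 rad (99.7°).
Interpolate at f = 1/2 with slerp weights a = sin((1−f)δ)/sin δ ≈ 0.775, b = sin(fδ)/sin δ ≈ 0.775.
p = a·p₁ + b·p₂ ≈ (0.852, 0.378, 0.361); φ = arcsin(p_z) ≈ 21.18°, λ = atan2(p_y, p_x) ≈ 23.90°.

≈ (21.2°N, 23.9°E)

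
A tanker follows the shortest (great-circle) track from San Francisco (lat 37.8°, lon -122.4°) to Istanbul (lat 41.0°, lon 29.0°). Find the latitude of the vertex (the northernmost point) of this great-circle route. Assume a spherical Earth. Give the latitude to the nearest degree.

≈ 73°

The great circle lies in the plane with unit normal n̂ = (p₁ × p₂)/|p₁ × p₂|.
Here n̂_z ≈ +0.288; the vertex latitude is φ_max = arccos|n̂_z| ≈ 73.3°.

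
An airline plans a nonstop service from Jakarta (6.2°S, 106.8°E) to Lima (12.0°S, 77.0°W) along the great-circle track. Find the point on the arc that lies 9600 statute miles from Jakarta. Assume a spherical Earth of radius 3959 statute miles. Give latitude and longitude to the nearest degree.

From cos δ = sin φ₁ sin φ₂ + cos φ₁ cos φ₂ cos Δλ, the central angle is δ ≈ 2.817 rad (161.4°). The total great-circle distance is δ·R ≈ 2.817 × 3959 ≈ 11153 mi, so the target fraction is f = 9600/11153 ≈ 0.861.
Interpolate at f ≈ 0.861 with slerp weights a = sin((1−f)δ)/sin δ ≈ 1.199, b = sin(fδ)/sin δ ≈ 2.061.
p = a·p₁ + b·p₂ ≈ (0.109, -0.823, -0.558); φ = arcsin(p_z) ≈ -33.92°, λ = atan2(p_y, p_x) ≈ -82.46°.

≈ (34°S, 82°W)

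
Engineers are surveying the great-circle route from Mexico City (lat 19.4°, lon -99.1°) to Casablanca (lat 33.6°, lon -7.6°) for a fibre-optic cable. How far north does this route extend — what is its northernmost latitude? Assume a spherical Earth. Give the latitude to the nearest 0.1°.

The great circle lies in the plane with unit normal n̂ = (p₁ × p₂)/|p₁ × p₂|.
Here n̂_z ≈ +0.796; the vertex latitude is φ_max = arccos|n̂_z| ≈ 37.2°.
Check via Clairaut: cos φ_max = |cos φ₁| · sin C = cos(19.4°)·sin(57.6°) ≈ 0.796, again giving ≈ 37.2°.

≈ 37.2°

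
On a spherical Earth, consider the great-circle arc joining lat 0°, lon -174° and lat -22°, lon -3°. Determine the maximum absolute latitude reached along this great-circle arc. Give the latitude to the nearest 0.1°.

≈ -68.8°

The great circle lies in the plane with unit normal n̂ = (p₁ × p₂)/|p₁ × p₂|.
Here n̂_z ≈ +0.361; the vertex latitude is φ_max = arccos|n̂_z| ≈ 68.8°.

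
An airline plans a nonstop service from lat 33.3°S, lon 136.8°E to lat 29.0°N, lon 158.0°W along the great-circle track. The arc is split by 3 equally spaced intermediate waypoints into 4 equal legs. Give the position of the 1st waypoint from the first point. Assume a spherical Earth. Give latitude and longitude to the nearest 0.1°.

≈ lat 18.7°S, lon 155.0°E

The haversine formula gives a central angle δ ≈ 1.530 rad (87.7°) between the endpoints.
Interpolate at f = 1/4 with slerp weights a = sin((1−f)δ)/sin δ ≈ 0.913, b = sin(fδ)/sin δ ≈ 0.374.
p = a·p₁ + b·p₂ ≈ (-0.859, 0.400, -0.320); φ = arcsin(p_z) ≈ -18.66°, λ = atan2(p_y, p_x) ≈ 155.05°.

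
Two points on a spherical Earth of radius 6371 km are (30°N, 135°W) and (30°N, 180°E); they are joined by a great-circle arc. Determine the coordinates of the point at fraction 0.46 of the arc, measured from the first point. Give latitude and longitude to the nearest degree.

≈ (32°N, 156°W)

Write both endpoints as unit vectors p₁, p₂ with components (cos φ cos λ, cos φ sin λ, sin φ).
The central angle between the endpoints is δ = arccos(p₁·p₂) ≈ 0.676 rad (38.7°).
Interpolate at f = 0.46 with slerp weights a = sin((1−f)δ)/sin δ ≈ 0.571, b = sin(fδ)/sin δ ≈ 0.489.
p = a·p₁ + b·p₂ ≈ (-0.773, -0.349, 0.530); φ = arcsin(p_z) ≈ 31.99°, λ = atan2(p_y, p_x) ≈ -155.67°.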